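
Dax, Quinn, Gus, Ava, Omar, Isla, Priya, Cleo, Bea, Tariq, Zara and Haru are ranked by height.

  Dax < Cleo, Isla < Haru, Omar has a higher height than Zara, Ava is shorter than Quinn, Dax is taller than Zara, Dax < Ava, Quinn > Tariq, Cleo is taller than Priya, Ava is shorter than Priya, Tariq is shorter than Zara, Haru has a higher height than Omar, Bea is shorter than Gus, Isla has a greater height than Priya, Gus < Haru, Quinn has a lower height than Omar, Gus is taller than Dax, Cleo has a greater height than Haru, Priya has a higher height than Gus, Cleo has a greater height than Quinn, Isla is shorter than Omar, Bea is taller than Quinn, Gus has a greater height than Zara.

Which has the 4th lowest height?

Piecing the relations together gives one ordering: Tariq < Zara < Dax < Ava < Quinn < Bea < Gus < Priya < Isla < Omar < Haru < Cleo.
Counting 4 from the smallest end gives Ava.

Ava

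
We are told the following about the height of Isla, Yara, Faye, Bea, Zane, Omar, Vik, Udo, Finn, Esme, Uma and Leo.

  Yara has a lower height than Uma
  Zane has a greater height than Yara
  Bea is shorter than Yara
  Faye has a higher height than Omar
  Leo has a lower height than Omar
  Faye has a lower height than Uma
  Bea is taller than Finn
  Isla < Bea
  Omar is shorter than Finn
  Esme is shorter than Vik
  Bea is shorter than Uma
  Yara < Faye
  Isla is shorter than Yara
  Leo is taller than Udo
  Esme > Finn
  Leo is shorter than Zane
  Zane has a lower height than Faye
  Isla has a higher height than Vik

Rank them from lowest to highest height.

Udo < Leo < Omar < Finn < Esme < Vik < Isla < Bea < Yara < Zane < Faye < Uma

Nothing is placed below Udo, so it is least; from there Udo < Leo; Leo < Omar; Omar < Finn; Finn < Esme; Esme < Vik; Vik < Isla; Isla < Bea; Bea < Yara; Yara < Zane; Zane < Faye; Faye < Uma, each given directly.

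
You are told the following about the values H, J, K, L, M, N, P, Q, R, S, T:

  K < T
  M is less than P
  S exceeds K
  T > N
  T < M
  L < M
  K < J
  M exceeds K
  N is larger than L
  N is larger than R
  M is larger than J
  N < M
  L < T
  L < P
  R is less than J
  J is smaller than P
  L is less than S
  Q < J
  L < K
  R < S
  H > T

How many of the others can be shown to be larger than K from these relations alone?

From K the given relations immediately reach T, J, M, S.
From those, H, P — 6 in total.
No other element is forced above K by the given relations, so the count is 6.

6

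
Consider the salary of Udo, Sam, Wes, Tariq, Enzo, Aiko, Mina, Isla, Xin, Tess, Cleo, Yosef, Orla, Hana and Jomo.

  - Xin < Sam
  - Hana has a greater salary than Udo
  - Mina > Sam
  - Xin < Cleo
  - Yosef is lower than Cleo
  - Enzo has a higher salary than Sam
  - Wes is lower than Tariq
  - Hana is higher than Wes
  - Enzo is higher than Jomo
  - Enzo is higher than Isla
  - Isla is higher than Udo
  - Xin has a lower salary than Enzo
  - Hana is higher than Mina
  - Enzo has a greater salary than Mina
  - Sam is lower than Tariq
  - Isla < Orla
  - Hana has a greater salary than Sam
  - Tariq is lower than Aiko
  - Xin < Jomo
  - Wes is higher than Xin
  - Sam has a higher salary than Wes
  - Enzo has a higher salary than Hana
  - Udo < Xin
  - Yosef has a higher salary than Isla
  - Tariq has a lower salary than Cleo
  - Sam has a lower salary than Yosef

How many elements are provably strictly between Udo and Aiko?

Chaining upward from Udo reaches: Xin, Wes, Sam, Jomo, Tariq, Isla, Yosef, Cleo, Mina, Orla, Hana, Enzo.
Chaining downward from Aiko reaches: Xin, Wes, Sam, Tariq.
Strictly between Udo and Aiko are those in both lists: Xin, Wes, Sam, Tariq — 4 elements.

4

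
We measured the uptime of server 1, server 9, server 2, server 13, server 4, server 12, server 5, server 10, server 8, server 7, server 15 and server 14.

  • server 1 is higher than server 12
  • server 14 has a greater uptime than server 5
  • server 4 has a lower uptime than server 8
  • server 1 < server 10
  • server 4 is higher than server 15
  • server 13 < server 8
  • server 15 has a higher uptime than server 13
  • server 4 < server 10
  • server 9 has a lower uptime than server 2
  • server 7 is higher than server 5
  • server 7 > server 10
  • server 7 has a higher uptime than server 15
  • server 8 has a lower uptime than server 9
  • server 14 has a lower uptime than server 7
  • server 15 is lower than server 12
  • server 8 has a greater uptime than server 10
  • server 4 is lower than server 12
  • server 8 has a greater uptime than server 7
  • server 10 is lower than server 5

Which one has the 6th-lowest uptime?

Piecing the relations together gives one ordering: server 13 < server 15 < server 4 < server 12 < server 1 < server 10 < server 5 < server 14 < server 7 < server 8 < server 9 < server 2.
The 6th smallest is server 10.

server 10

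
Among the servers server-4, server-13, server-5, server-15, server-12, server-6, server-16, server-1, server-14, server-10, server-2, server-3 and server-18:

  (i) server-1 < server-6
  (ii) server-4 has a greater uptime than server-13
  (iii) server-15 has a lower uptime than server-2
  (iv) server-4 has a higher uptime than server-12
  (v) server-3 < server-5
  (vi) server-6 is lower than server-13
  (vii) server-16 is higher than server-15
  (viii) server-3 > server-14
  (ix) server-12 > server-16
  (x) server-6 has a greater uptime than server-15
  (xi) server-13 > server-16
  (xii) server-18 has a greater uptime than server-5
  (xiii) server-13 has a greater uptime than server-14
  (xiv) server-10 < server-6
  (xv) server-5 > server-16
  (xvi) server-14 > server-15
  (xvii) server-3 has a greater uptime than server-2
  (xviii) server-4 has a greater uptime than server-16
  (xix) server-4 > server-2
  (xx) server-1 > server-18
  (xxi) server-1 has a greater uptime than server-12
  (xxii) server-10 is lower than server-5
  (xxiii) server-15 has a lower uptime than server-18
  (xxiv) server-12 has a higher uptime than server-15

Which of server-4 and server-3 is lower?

server-3

The relevant relations are server-3 < server-5; server-5 < server-18; server-18 < server-1; server-1 < server-6; server-6 < server-13; server-13 < server-4.
Chaining these gives server-3 < server-5 < server-18 < server-1 < server-6 < server-13 < server-4.
So server-3 < server-4; server-3 is the lower of the two.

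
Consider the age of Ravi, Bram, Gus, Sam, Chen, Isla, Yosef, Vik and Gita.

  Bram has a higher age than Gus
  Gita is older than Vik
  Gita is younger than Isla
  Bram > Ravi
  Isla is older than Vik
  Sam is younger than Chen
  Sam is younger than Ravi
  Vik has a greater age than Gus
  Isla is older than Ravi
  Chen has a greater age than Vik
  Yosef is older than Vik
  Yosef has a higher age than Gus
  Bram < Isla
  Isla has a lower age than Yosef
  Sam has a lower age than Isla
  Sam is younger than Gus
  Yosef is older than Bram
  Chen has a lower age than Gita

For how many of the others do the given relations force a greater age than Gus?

6

Directly above Gus: Vik, Bram, Yosef.
One step further: Chen, Gita, Isla (6 so far).
No other element is forced above Gus by the given relations, so the count is 6.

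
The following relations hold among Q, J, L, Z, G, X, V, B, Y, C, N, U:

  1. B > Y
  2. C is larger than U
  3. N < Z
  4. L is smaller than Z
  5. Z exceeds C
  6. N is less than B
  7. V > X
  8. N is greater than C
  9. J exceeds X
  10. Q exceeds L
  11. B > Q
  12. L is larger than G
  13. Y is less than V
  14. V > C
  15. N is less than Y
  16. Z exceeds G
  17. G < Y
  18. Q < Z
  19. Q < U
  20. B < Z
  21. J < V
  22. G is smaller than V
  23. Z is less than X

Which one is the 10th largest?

The consecutive relations fix a unique order: G < L < Q < U < C < N < Y < B < Z < X < J < V.
Counting 10 from the largest end gives Q.

Q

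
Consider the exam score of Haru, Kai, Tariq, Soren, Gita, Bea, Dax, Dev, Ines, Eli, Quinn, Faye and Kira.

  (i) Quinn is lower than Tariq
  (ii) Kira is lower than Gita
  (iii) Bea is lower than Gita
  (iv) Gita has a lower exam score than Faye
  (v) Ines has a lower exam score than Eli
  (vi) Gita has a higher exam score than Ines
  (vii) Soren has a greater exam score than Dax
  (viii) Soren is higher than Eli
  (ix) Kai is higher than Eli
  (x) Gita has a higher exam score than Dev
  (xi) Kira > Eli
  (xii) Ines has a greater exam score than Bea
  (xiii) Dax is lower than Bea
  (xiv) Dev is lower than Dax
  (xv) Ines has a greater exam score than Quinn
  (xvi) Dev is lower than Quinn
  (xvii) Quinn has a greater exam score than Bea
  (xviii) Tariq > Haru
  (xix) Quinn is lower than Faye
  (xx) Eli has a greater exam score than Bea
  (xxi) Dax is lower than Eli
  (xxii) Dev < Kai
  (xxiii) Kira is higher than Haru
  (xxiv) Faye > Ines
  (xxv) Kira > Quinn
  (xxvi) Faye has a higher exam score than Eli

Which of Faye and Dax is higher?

Dax < Bea and Bea < Quinn give Dax < Quinn.
Then Quinn < Ines extends the chain to Ines.
With Ines < Eli: Dax < Bea < Quinn < Ines < Eli.
Then Eli < Kira extends the chain to Kira.
With Kira < Gita: Dax < Bea < Quinn < Ines < Eli < Kira < Gita.
Then Gita < Faye extends the chain to Faye.
So Dax < Faye; Faye is the higher of the two.

Faye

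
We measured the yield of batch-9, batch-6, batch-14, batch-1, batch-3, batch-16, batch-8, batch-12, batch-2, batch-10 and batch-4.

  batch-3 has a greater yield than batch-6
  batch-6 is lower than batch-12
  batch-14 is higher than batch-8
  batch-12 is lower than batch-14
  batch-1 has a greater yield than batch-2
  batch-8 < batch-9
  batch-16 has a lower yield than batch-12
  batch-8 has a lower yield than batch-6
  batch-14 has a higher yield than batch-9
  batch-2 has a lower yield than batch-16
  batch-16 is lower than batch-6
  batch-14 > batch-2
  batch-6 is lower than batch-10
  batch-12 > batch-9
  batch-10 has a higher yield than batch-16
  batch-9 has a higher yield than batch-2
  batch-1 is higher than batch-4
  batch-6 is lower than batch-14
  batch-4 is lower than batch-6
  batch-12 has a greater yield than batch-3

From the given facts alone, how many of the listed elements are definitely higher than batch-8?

The elements the relations force above batch-8 are batch-6, batch-9, batch-10, batch-3, batch-12, batch-14 — no chain reaches any other.
That is 6.

6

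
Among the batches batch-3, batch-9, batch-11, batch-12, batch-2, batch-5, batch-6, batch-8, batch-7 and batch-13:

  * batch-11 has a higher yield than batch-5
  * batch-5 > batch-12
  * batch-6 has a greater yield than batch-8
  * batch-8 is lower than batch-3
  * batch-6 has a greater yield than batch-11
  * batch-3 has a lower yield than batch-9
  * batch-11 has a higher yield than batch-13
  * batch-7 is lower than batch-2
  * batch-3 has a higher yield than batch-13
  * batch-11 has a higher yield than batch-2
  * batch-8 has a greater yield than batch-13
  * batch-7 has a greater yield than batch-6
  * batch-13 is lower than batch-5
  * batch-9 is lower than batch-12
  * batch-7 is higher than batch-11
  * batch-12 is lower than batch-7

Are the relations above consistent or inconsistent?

Chaining the given relations yields batch-11 < batch-6 < batch-7 < batch-2, so batch-11 < batch-2. But one relation states batch-2 < batch-11. These cannot both hold.

inconsistent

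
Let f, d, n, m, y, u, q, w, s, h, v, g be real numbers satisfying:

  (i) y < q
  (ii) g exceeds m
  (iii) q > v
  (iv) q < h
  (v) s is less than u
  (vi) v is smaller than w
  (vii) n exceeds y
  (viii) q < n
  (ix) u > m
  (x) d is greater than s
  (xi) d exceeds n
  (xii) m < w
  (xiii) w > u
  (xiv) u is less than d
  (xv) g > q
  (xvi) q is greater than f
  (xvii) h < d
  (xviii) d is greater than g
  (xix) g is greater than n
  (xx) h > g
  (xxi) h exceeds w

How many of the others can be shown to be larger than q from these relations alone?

4

From q the given relations immediately reach n, g, h.
From those, d — 4 in total.
Nothing else is reachable above q; 4 in all.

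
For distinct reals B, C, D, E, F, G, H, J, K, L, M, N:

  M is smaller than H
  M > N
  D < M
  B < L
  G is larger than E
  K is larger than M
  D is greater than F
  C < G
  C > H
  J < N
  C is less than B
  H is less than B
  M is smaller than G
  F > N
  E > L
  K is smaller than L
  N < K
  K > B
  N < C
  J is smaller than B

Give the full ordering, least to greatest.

J < N < F < D < M < H < C < B < K < L < E < G

The consecutive links are each given: J < N; N < F; F < D; D < M; M < H; H < C; C < B; B < K; K < L; L < E; E < G.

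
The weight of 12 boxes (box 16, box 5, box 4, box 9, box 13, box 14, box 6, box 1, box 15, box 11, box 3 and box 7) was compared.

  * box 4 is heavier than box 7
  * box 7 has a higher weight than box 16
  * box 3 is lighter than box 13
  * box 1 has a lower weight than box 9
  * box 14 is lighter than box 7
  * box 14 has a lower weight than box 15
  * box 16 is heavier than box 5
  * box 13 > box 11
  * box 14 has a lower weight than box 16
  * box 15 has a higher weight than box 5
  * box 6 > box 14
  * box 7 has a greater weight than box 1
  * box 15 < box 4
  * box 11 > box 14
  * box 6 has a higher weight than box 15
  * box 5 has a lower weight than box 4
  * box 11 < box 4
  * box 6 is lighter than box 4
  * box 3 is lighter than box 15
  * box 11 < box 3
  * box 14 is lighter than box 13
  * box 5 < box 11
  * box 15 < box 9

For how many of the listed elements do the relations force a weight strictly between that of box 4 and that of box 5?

6

The relations place box 5 below box 4. An element lies strictly between them when it is forced above box 5 and also forced below box 4.
Above box 5: {box 11, box 3, box 16, box 15, box 6, box 7, box 9, box 13}. Below box 4: {box 14, box 11, box 3, box 16, box 15, box 1, box 6, box 7}.
Intersection: {box 11, box 3, box 16, box 15, box 6, box 7} — 6.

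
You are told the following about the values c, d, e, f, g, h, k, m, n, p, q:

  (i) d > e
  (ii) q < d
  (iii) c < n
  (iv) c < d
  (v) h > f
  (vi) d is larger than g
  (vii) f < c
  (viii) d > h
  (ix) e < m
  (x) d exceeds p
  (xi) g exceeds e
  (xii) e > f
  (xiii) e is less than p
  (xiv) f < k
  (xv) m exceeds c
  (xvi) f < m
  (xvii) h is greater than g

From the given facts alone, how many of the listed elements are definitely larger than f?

9

From f the given relations immediately reach e, c, h, m, k.
From those, p, g, d, n — 9 in total.
No other element is forced above f by the given relations, so the count is 9.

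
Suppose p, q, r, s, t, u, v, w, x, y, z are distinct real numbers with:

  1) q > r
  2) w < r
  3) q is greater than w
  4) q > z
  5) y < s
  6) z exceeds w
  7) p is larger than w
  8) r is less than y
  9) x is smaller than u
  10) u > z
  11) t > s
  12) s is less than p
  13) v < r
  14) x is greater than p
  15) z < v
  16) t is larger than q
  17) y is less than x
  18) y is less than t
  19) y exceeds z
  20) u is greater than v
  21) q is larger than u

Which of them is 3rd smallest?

v

Piecing the relations together gives one ordering: w < z < v < r < y < s < p < x < u < q < t.
The 3rd smallest is v.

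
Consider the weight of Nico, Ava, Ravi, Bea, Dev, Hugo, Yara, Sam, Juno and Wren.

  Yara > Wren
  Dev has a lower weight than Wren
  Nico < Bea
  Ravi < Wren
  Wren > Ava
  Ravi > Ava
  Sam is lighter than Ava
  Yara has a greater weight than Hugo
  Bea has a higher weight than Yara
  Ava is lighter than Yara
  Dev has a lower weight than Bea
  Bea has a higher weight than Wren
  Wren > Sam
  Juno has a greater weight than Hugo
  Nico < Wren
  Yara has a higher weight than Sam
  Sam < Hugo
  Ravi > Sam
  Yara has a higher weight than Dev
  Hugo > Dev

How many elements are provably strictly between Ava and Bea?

3

Chaining upward from Ava reaches: Ravi, Wren, Yara.
Chaining downward from Bea reaches: Dev, Sam, Hugo, Ravi, Nico, Wren, Yara.
Strictly between Ava and Bea are those in both lists: Ravi, Wren, Yara — 3 elements.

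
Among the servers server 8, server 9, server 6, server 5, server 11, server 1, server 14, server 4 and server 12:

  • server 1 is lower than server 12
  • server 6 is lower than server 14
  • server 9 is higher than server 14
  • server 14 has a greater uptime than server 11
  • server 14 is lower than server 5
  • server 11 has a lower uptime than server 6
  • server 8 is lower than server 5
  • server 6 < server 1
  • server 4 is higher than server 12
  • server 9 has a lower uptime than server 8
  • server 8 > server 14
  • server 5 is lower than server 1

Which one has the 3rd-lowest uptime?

server 14

The consecutive relations fix a unique order: server 11 < server 6 < server 14 < server 9 < server 8 < server 5 < server 1 < server 12 < server 4.
Counting 3 from the smallest end gives server 14.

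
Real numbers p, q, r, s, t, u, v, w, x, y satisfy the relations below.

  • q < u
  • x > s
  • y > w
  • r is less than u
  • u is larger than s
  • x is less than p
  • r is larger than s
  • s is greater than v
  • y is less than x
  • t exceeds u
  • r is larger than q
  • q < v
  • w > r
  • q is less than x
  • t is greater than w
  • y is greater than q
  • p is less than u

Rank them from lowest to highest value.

Nothing is placed below q, so it is least; from there q < v; v < s; s < r; r < w; w < y; y < x; x < p; p < u; u < t, each given directly.

q < v < s < r < w < y < x < p < u < t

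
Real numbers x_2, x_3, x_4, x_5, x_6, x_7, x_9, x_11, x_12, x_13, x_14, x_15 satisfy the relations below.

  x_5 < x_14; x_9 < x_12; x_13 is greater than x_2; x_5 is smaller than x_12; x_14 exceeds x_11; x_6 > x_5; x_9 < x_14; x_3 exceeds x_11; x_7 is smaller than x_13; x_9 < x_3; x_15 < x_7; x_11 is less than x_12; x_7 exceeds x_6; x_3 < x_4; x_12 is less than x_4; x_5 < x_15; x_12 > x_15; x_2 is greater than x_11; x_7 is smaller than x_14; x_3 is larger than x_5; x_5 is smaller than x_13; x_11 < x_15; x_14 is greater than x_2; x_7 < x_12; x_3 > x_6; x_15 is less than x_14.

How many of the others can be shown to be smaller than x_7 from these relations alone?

4

From x_7 the given relations immediately reach x_6, x_15.
From those, x_5, x_11 — 4 in total.
No other element is forced below x_7 by the given relations, so the count is 4.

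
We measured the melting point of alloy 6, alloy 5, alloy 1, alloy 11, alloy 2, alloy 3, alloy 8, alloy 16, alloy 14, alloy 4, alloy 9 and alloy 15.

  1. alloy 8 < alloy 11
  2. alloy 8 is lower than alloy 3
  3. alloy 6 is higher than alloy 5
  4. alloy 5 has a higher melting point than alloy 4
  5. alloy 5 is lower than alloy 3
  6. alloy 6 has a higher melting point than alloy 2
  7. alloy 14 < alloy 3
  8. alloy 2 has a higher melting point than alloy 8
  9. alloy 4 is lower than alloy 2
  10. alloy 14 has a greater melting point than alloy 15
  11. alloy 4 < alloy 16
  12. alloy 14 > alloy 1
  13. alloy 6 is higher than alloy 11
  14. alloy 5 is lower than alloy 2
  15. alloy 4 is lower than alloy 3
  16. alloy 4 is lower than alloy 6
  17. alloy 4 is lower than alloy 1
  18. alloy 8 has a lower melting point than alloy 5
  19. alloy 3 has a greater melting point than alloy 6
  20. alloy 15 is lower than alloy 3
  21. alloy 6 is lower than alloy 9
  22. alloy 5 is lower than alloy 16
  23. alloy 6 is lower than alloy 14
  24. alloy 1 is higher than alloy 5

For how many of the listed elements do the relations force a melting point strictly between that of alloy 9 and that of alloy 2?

The relations place alloy 2 below alloy 9. An element lies strictly between them when it is forced above alloy 2 and also forced below alloy 9.
Above alloy 2: {alloy 6, alloy 14, alloy 3}. Below alloy 9: {alloy 4, alloy 8, alloy 11, alloy 5, alloy 6}.
Intersection: {alloy 6} — 1.

1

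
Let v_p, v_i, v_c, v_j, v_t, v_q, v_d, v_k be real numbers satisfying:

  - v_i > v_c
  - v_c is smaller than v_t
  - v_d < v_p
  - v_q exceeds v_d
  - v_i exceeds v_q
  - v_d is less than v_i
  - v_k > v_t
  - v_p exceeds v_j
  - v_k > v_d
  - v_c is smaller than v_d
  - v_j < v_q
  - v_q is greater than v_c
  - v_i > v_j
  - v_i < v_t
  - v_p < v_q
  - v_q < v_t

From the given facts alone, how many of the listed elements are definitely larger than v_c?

6

Directly above v_c: v_d, v_q, v_i, v_t.
One step further: v_p, v_k (6 so far).
Nothing else is reachable above v_c; 6 in all.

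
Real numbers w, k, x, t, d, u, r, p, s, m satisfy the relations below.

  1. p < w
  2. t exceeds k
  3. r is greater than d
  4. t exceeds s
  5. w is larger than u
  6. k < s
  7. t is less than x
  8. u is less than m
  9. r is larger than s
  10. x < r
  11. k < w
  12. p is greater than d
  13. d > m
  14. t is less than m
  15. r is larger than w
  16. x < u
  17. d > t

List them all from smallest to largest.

The consecutive links are each given: k < s; s < t; t < x; x < u; u < m; m < d; d < p; p < w; w < r.

k < s < t < x < u < m < d < p < w < r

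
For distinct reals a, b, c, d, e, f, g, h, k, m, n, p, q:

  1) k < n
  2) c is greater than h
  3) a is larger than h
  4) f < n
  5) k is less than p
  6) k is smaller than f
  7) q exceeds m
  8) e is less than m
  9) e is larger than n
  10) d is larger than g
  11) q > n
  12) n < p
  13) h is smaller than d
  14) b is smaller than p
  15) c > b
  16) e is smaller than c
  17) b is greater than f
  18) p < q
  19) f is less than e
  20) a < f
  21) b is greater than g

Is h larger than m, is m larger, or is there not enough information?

m

Chaining the given relations: h < a < f < n < e < m.
So m is larger.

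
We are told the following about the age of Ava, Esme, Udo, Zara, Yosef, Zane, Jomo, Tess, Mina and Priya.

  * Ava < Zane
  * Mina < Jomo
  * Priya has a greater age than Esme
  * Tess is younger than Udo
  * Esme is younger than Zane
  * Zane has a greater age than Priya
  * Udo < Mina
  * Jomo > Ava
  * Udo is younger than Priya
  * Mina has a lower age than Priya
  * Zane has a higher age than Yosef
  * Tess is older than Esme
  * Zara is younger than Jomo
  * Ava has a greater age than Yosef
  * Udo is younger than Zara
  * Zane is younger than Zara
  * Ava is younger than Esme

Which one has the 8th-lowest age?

Piecing the relations together gives one ordering: Yosef < Ava < Esme < Tess < Udo < Mina < Priya < Zane < Zara < Jomo.
The 8th smallest is Zane.

Zane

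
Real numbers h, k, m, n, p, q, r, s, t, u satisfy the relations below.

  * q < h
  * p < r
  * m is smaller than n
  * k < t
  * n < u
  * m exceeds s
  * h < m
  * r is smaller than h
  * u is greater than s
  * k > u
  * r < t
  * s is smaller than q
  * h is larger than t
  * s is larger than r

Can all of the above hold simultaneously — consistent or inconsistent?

Chaining the given relations yields h < m < n < u < k < t, so h < t. But one relation states t < h. These cannot both hold.

inconsistent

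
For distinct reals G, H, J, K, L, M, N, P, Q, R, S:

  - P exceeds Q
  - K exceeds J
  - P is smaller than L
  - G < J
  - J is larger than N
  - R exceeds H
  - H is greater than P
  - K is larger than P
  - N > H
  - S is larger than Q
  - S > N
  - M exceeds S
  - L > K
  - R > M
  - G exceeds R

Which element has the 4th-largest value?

Chaining the given pairs: Q < P < H < N < S < M < R < G < J < K < L.
Counting 4 from the largest end gives G.

G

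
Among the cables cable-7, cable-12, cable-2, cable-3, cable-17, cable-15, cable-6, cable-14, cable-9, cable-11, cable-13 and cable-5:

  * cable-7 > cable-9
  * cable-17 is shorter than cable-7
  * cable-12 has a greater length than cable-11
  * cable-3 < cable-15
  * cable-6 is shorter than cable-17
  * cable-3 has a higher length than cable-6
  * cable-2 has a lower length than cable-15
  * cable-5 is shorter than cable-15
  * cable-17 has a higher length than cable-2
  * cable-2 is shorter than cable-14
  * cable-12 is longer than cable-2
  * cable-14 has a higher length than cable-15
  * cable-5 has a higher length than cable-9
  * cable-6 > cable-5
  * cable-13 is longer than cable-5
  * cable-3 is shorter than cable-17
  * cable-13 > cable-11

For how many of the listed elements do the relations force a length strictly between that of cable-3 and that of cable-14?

The relations place cable-3 below cable-14. An element lies strictly between them when it is forced above cable-3 and also forced below cable-14.
Above cable-3: {cable-15, cable-17, cable-7}. Below cable-14: {cable-9, cable-5, cable-6, cable-2, cable-15}.
Intersection: {cable-15} — 1.

1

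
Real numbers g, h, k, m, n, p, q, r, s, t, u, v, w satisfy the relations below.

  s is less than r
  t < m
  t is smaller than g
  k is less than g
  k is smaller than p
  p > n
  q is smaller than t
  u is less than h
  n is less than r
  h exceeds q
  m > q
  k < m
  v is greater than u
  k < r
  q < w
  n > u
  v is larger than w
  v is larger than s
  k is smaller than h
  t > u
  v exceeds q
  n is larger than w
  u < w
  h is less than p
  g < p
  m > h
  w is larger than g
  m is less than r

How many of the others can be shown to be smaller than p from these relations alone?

The elements the relations force below p are q, k, u, t, g, w, n, h — no chain reaches any other.
That is 8.

8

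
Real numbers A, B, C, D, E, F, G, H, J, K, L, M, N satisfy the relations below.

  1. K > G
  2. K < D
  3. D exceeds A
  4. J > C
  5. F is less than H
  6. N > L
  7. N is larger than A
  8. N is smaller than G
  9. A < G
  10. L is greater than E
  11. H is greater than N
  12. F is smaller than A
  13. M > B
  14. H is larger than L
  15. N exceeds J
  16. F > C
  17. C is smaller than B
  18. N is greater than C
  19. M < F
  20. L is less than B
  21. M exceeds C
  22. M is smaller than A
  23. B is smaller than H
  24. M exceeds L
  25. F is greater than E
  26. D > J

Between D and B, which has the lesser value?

B

B < M < F < A < N < G < K < D, by transitivity through M, F, A, N, G, K.
So B < D; B is the smaller of the two.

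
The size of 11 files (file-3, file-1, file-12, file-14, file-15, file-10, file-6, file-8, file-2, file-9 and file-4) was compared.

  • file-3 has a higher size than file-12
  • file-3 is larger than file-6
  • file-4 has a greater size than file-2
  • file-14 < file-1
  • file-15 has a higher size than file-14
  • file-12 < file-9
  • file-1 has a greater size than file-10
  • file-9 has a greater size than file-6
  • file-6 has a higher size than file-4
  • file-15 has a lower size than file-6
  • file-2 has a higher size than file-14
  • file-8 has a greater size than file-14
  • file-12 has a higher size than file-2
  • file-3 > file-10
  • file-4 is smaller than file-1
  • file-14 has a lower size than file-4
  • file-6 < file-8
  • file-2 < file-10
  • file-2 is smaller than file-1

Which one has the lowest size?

Chaining upward from file-14: directly above it, file-2, file-4, file-15, file-8, file-1; then file-10, file-6, file-12; then file-3, file-9.
That covers every other element, and nothing is given below file-14, so file-14 is the lowest size.

file-14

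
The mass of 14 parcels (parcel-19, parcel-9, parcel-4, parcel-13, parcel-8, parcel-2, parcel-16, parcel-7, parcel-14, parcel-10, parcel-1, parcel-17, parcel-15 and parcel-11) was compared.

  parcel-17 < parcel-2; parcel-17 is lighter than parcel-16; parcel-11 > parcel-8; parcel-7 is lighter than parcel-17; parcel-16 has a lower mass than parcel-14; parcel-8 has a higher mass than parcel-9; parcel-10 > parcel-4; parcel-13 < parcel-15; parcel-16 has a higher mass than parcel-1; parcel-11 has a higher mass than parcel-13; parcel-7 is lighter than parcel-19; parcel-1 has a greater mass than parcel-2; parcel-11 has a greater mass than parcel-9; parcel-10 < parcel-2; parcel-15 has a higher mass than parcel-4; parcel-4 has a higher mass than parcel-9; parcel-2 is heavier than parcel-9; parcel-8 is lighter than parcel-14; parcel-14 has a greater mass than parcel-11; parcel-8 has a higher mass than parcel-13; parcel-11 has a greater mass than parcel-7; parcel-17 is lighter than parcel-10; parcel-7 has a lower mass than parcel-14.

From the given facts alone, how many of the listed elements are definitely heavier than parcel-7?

8

The elements the relations force above parcel-7 are parcel-17, parcel-10, parcel-2, parcel-1, parcel-16, parcel-11, parcel-14, parcel-19 — no chain reaches any other.
That is 8.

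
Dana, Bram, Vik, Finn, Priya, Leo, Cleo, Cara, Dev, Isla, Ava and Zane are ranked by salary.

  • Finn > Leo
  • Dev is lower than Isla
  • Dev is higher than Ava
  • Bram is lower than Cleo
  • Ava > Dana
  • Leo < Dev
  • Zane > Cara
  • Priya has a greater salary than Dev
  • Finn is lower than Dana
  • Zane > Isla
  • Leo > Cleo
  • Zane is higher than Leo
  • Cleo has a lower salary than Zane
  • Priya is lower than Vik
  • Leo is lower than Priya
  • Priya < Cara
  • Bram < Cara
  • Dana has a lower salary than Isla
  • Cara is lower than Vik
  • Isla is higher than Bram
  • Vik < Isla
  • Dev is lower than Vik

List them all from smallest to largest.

Each adjacent pair is fixed by a given relation: Bram < Cleo; Cleo < Leo; Leo < Finn; Finn < Dana; Dana < Ava; Ava < Dev; Dev < Priya; Priya < Cara; Cara < Vik; Vik < Isla; Isla < Zane. Chaining them end to end gives the full order.

Bram < Cleo < Leo < Finn < Dana < Ava < Dev < Priya < Cara < Vik < Isla < Zane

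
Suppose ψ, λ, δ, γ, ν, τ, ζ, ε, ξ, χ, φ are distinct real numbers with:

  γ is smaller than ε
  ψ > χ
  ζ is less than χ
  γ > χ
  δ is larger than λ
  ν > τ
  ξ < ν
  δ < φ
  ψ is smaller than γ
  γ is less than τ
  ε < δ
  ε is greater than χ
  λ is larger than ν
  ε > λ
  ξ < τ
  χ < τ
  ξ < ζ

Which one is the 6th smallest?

The consecutive relations fix a unique order: ξ < ζ < χ < ψ < γ < τ < ν < λ < ε < δ < φ.
The 6th smallest is τ.

τ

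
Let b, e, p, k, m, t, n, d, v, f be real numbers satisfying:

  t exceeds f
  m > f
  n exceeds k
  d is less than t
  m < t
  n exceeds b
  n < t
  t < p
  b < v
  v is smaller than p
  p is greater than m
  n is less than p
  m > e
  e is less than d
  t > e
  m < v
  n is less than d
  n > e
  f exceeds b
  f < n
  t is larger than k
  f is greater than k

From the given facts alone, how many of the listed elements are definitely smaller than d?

5

From d the given relations immediately reach e, n.
From those, b, k, f — 5 in total.
No other element is forced below d by the given relations, so the count is 5.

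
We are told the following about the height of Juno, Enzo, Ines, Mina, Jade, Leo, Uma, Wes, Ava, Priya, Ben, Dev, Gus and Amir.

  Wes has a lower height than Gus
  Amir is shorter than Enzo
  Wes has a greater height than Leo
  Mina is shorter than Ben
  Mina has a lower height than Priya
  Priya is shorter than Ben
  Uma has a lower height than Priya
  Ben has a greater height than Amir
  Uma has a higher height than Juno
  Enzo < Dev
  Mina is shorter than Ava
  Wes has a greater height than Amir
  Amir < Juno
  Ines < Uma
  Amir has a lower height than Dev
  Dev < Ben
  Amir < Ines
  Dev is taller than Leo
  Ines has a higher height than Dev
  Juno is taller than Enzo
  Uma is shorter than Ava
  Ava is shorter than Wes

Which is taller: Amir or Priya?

Priya

Amir < Enzo and Enzo < Dev give Amir < Dev.
With Dev < Ines: Amir < Enzo < Dev < Ines.
With Ines < Uma: Amir < Enzo < Dev < Ines < Uma.
With Uma < Priya: Amir < Enzo < Dev < Ines < Uma < Priya.
So Amir < Priya; Priya is the taller of the two.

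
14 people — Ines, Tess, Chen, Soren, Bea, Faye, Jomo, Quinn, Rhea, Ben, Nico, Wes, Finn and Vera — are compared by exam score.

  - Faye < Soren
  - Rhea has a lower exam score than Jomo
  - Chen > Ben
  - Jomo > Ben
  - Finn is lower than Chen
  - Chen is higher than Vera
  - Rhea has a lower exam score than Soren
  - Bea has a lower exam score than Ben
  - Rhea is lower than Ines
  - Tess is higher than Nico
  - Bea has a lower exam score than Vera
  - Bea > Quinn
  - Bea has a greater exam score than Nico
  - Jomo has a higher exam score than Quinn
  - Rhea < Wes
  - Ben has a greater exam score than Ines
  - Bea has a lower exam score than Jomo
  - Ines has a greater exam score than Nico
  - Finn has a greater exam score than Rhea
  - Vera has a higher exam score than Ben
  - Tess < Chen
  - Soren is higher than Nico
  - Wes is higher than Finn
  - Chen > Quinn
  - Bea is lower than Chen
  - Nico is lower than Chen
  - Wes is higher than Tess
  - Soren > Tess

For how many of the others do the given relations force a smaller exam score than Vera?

The elements the relations force below Vera are Quinn, Nico, Bea, Rhea, Ines, Ben — no chain reaches any other.
That is 6.

6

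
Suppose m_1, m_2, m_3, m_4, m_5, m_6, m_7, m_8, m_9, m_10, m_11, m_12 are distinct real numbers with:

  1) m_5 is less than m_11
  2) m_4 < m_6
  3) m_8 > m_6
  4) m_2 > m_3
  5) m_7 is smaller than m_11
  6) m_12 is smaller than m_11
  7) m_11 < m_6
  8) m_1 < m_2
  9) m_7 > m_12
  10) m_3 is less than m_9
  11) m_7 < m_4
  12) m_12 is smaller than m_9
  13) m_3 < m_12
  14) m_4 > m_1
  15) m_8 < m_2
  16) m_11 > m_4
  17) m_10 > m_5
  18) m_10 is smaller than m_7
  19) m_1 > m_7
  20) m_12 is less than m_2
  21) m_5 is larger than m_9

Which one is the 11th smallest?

Chaining the given pairs: m_3 < m_12 < m_9 < m_5 < m_10 < m_7 < m_1 < m_4 < m_11 < m_6 < m_8 < m_2.
The 11th smallest is m_8.

m_8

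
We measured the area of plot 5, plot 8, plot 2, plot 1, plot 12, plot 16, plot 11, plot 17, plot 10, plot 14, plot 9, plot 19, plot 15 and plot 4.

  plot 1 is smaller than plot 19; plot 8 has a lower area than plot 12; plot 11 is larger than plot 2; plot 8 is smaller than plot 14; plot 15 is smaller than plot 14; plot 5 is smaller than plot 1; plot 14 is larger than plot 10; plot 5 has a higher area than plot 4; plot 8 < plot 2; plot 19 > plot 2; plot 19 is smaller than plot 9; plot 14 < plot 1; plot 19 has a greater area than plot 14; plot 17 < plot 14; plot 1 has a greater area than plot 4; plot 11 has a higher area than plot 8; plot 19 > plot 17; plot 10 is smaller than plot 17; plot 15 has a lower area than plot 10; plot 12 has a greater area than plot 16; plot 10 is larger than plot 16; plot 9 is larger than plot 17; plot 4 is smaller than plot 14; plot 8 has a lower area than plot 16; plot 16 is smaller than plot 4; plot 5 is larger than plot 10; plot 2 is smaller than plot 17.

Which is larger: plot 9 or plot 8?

Link the given pairs in sequence: plot 8 < plot 2; plot 2 < plot 17; plot 17 < plot 14; plot 14 < plot 1; plot 1 < plot 19; plot 19 < plot 9.
Together: plot 8 < plot 2 < plot 17 < plot 14 < plot 1 < plot 19 < plot 9.
So plot 8 < plot 9; plot 9 is the larger of the two.

plot 9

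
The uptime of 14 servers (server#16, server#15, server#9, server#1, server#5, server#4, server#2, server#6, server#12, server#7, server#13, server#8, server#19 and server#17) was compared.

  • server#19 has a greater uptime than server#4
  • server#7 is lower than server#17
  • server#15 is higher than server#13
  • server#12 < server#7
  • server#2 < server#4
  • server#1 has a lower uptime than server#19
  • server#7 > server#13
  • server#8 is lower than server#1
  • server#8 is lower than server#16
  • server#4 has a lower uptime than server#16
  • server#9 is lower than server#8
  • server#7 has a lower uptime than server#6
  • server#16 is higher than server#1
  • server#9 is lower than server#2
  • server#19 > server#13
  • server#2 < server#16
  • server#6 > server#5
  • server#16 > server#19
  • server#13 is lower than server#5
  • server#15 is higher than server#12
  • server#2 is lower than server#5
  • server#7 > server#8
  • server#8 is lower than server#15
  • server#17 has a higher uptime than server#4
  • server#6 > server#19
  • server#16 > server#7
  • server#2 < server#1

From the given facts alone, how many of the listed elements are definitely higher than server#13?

7

The elements the relations force above server#13 are server#15, server#19, server#7, server#5, server#17, server#6, server#16 — no chain reaches any other.
That is 7.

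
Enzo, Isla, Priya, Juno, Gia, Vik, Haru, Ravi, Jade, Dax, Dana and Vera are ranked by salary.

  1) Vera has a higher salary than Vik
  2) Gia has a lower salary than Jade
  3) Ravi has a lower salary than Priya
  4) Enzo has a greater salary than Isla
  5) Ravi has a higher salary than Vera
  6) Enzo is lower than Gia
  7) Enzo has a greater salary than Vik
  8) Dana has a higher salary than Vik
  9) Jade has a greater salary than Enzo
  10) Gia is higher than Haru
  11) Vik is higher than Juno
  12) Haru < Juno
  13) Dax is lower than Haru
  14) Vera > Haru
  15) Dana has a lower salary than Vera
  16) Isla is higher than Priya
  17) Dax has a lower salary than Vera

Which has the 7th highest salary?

The consecutive relations fix a unique order: Dax < Haru < Juno < Vik < Dana < Vera < Ravi < Priya < Isla < Enzo < Gia < Jade.
Counting 7 from the largest end gives Vera.

Vera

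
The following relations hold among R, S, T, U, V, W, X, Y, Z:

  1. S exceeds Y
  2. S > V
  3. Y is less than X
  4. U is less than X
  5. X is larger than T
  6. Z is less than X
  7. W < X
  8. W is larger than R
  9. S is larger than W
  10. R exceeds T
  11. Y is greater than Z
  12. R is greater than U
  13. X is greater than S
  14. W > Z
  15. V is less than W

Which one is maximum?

X

U is not greatest since U < R; T is not greatest since T < X; V is not greatest since V < S; R is not greatest since R < W; Z is not greatest since Z < W; Y is not greatest since Y < X; W is not greatest since W < X; S is not greatest since S < X.
Only X has nothing above it, so X is the maximum.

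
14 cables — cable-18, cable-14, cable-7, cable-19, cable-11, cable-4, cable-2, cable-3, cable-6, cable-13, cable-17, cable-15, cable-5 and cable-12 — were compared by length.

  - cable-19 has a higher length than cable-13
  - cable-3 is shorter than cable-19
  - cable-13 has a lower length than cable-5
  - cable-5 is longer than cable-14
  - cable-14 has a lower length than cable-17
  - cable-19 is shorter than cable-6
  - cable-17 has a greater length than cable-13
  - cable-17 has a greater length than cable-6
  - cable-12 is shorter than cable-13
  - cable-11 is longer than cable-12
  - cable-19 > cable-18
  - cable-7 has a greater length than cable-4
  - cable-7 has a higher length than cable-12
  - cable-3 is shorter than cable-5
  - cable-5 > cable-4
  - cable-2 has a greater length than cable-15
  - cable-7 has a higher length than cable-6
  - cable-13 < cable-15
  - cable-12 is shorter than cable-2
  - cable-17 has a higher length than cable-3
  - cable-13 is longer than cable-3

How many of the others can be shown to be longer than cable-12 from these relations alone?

From cable-12 the given relations immediately reach cable-13, cable-11, cable-7, cable-2.
From those, cable-19, cable-5, cable-15, cable-17 — 8 in total.
From those, cable-6 — 9 in total.
No other element is forced above cable-12 by the given relations, so the count is 9.

9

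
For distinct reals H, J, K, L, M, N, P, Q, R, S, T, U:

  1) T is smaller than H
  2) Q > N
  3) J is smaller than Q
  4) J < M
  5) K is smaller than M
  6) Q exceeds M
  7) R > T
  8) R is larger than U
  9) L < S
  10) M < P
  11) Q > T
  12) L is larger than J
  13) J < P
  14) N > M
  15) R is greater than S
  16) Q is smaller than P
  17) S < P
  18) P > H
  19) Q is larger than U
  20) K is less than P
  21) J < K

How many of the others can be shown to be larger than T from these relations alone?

The elements the relations force above T are H, R, Q, P — no chain reaches any other.
That is 4.

4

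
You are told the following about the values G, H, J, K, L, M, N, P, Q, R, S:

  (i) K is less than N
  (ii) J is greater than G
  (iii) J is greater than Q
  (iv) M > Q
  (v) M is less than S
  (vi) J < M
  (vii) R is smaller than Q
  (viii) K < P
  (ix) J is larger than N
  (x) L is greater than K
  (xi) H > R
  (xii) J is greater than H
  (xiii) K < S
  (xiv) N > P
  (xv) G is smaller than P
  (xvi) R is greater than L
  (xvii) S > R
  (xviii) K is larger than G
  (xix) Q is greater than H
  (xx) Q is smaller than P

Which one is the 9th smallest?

Chaining the given pairs: G < K < L < R < H < Q < P < N < J < M < S.
Counting 9 from the smallest end gives J.

J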